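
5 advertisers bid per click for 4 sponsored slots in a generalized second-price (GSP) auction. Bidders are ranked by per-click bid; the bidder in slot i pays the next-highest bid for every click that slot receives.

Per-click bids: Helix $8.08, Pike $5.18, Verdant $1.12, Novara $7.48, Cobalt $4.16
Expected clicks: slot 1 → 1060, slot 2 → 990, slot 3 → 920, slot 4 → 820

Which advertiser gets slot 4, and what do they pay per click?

Ranked by bid: $8.08 (Helix) > $7.48 (Novara) > $5.18 (Pike) > $4.16 (Cobalt) > $1.12 (Verdant)
Slot 4 goes to the fourth-ranked bidder, Cobalt, who pays the next bid down: $1.12/click.

Cobalt; $1.12 per click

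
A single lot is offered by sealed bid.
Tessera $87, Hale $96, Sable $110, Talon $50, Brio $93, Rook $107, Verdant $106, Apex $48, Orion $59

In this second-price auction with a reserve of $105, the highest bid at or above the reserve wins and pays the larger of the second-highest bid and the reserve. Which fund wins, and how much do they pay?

Sable pays $107

Rule: the highest bid at or above the reserve wins and pays the larger of the second-highest bid and the reserve.
Bids in order: 110 (Sable) > 107 (Rook) > 106 (Verdant) > 96 (Hale) > 93 (Brio) > 87 (Tessera) > …
Highest eligible bid: Sable at $110.
Second-highest bid $107 exceeds the reserve $105 → payment $107.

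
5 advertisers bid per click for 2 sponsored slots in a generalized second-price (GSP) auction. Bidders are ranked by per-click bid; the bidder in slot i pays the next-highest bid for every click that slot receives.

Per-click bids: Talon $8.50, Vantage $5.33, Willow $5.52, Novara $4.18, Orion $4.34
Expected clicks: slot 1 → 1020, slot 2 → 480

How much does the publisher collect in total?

Per-click bids in order: $8.50 (Talon) > $5.52 (Willow) > $5.33 (Vantage) > …
Slot 1: Talon pays $5.52 × 1020 = $5630.40
Slot 2: Willow pays $5.33 × 480 = $2558.40
Total = $8188.80

Total revenue: $8188.80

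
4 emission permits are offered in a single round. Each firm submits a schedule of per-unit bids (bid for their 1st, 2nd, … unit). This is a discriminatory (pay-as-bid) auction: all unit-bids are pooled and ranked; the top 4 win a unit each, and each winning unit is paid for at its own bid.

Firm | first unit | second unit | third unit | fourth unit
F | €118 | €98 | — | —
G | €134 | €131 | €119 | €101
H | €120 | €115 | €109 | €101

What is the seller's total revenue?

Pooled unit-bids ranked (top 4): 134 (G-1), 131 (G-2), 120 (H-1), 119 (G-3)
Next rejected bid: €118 (not a price — pay-as-bid).
Each winning unit pays its own bid.
Revenue = 134 + 131 + 120 + 119 = €504.

Total revenue: €504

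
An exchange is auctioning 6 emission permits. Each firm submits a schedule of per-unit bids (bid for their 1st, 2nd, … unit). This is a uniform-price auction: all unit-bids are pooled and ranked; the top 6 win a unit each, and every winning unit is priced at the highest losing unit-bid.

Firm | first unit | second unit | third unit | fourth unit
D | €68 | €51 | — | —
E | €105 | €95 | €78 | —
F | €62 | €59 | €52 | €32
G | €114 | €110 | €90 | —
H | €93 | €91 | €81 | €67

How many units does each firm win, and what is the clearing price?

All unit-bids, highest first — top 6: 114 (G-1), 110 (G-2), 105 (E-1), 95 (E-2), 93 (H-1), 91 (H-2)
First bid not allocated: €90.
Allocation: E 2, G 2, H 2.

E 2, G 2, H 2; clearing price €90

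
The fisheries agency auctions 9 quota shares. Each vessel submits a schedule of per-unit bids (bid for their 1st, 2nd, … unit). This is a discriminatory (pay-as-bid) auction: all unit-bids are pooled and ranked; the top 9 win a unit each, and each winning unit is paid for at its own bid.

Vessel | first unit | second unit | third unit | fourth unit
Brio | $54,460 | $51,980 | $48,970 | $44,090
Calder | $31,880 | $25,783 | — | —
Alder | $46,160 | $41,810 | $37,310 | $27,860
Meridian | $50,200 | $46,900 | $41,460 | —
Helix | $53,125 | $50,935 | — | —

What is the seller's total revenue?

Pooled unit-bids ranked (top 9): 54,460 (Brio-1), 53,125 (Helix-1), 51,980 (Brio-2), 50,935 (Helix-2), 50,200 (Meridian-1), 48,970 (Brio-3), 46,900 (Meridian-2), 46,160 (Alder-1), 44,090 (Brio-4)
Next rejected bid: $41,810 (not a price — pay-as-bid).
Each winning unit pays its own bid.
Revenue = 54,460 + 53,125 + 51,980 + 50,935 + 50,200 + 48,970 + 46,900 + 46,160 + 44,090 = $446,820.

Total revenue: $446,820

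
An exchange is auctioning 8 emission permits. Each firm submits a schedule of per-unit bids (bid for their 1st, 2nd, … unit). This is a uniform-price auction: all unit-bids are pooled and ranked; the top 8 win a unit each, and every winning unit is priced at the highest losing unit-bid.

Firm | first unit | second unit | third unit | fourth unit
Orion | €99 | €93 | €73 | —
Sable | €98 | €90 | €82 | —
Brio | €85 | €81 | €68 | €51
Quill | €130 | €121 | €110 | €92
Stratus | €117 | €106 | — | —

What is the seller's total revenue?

Pooled unit-bids ranked (top 8): 130 (Quill-1), 121 (Quill-2), 117 (Stratus-1), 110 (Quill-3), 106 (Stratus-2), 99 (Orion-1), 98 (Sable-1), 93 (Orion-2)
First bid not allocated: €92.
Allocation: Orion 2, Quill 3, Sable 1, Stratus 2. Every unit priced at €92.
Revenue = 8 × 92 = €736.

Total revenue: €736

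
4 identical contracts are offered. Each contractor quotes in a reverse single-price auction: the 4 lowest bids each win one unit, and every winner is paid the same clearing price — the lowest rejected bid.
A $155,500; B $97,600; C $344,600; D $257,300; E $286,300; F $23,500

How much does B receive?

Bids ranked low→high: 23,500 (F), 97,600 (B), 155,500 (A), 257,300 (D), 286,300 (E), 344,600 (C)
The 4 lowest are F, B, A, D.
Clearing price = lowest rejected bid = $286,300.
B wins → is paid $286,300.

B is paid $286,300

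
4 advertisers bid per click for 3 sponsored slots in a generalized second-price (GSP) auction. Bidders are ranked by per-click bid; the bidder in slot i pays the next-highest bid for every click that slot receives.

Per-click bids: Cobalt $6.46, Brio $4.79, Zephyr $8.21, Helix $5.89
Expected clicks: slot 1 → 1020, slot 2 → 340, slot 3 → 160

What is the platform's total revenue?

Total revenue: $9358.20

Sorting advertisers: $8.21 (Zephyr) > $6.46 (Cobalt) > $5.89 (Helix) > $4.79 (Brio)
Slot 1: Zephyr pays $6.46 × 1020 = $6589.20
Slot 2: Cobalt pays $5.89 × 340 = $2002.60
Slot 3: Helix pays $4.79 × 160 = $766.40
Total = $9358.20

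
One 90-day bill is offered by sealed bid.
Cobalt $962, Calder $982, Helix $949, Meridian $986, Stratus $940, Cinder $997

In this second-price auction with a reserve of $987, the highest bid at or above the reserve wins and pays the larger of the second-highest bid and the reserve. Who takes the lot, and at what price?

Cinder pays $987

Bids in order: 997 (Cinder) > 986 (Meridian) > 982 (Calder) > 962 (Cobalt) > 949 (Helix) > 940 (Stratus)
Highest eligible bid: Cinder at $997.
Second-highest bid $986 is below the reserve $987, so the reserve binds → payment $987.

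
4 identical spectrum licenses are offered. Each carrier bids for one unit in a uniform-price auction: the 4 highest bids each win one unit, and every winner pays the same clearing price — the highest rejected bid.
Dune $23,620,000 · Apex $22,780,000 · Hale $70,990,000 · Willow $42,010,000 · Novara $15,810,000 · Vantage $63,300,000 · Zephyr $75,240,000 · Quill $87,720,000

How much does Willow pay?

Willow pays $0

Ordering the bids: 87,720,000 (Quill), 75,240,000 (Zephyr), 70,990,000 (Hale), 63,300,000 (Vantage), 42,010,000 (Willow), 23,620,000 (Dune), …
Top 4: Quill, Zephyr, Hale, Vantage.
First losing bid is Willow's $42,010,000, which sets the uniform price.
Willow does not win → pays $0.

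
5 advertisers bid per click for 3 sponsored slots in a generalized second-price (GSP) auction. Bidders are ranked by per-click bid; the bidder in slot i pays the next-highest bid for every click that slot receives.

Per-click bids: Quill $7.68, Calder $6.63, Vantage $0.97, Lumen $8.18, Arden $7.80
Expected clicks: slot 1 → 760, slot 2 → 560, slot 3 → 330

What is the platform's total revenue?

Per-click bids in order: $8.18 (Lumen) > $7.80 (Arden) > $7.68 (Quill) > $6.63 (Calder) > …
Slot 1: Lumen pays $7.80 × 760 = $5928.00
Slot 2: Arden pays $7.68 × 560 = $4300.80
Slot 3: Quill pays $6.63 × 330 = $2187.90
Total = $12416.70

Total revenue: $12416.70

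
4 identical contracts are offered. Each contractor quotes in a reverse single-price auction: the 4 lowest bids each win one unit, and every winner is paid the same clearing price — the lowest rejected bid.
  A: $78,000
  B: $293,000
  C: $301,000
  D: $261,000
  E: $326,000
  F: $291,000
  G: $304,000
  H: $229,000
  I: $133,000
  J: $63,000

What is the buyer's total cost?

Total cost: $1,044,000

Sorting: 63,000 (J), 78,000 (A), 133,000 (I), 229,000 (H), 261,000 (D), 291,000 (F), …
The 4 lowest are J, A, I, H.
Lowest unsuccessful bid: $261,000 → clearing price.
Total cost = 4 × $261,000 = $1,044,000.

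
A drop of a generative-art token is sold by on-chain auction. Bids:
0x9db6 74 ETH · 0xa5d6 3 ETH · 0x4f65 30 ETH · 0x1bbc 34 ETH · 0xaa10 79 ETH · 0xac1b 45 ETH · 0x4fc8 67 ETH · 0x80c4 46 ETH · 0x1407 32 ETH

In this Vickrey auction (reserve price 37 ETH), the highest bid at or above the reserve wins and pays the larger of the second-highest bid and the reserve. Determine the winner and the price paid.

Bids ranked: 79 (0xaa10) > 74 (0x9db6) > 67 (0x4fc8) > 46 (0x80c4) > 45 (0xac1b) > 34 (0x1bbc) > …
Highest eligible bid: 0xaa10 at 79 ETH.
Second-highest bid 74 ETH exceeds the reserve 37 ETH → payment 74 ETH.

0xaa10 pays 74 ETH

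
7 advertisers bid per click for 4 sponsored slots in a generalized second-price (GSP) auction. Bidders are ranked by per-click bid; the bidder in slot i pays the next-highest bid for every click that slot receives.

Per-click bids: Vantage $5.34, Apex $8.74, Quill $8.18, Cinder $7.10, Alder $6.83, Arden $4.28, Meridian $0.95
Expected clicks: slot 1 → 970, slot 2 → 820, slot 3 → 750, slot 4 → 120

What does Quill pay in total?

Per-click bids in order: $8.74 (Apex) > $8.18 (Quill) > $7.10 (Cinder) > $6.83 (Alder) > $5.34 (Vantage) > …
Quill holds slot 2 → pays next bid $7.10 × 820 clicks = $5822.00.

Quill pays $5822.00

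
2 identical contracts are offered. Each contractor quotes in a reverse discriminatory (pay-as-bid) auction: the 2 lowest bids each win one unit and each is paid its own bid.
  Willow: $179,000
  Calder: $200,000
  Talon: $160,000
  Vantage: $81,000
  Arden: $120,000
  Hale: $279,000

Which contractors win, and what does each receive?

Sorting: 81,000 (Vantage), 120,000 (Arden), 160,000 (Talon), 179,000 (Willow), …
Lowest 2: Vantage, Arden.
Each winner is paid its own bid: Vantage $81,000, Arden $120,000.

Vantage $81,000, Arden $120,000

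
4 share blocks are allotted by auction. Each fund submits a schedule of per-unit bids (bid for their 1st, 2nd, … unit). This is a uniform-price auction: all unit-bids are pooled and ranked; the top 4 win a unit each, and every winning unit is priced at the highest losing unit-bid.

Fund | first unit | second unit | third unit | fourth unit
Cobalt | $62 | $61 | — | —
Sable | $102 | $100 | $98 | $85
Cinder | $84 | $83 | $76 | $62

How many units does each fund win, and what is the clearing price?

Merging the schedules and taking the best 4: 102 (Sable-1), 100 (Sable-2), 98 (Sable-3), 85 (Sable-4)
The (k+1)-th unit-bid is $84.
Allocation: Sable 4.

Sable 4; clearing price $84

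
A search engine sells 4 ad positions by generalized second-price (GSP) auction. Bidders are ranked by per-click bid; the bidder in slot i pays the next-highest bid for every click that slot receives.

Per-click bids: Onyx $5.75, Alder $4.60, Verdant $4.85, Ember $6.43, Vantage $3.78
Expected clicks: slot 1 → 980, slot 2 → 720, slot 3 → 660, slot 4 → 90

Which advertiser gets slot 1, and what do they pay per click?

Per-click bids in order: $6.43 (Ember) > $5.75 (Onyx) > $4.85 (Verdant) > $4.60 (Alder) > $3.78 (Vantage)
Slot 1 goes to the first-ranked bidder, Ember, who pays the next bid down: $5.75/click.

Ember; $5.75 per click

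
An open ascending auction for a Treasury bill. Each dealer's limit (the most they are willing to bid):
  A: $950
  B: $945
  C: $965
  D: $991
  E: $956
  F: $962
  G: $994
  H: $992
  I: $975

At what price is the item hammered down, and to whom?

G wins at $992

Sorting limits: 994 (G) > 992 (H) > 991 (D) > 975 (I) > 965 (C) > 962 (F) > …
Bidding ends when H exits at $992; G takes it.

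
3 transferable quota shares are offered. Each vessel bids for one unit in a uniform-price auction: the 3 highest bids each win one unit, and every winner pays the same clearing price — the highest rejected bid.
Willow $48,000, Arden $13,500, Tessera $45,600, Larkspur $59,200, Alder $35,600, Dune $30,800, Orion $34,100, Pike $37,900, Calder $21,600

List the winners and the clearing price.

Larkspur, Willow, Tessera; each pays $37,900

Sorting: 59,200 (Larkspur), 48,000 (Willow), 45,600 (Tessera), 37,900 (Pike), 35,600 (Alder), …
The 3 highest are Larkspur, Willow, Tessera.
Clearing price = highest rejected bid = $37,900.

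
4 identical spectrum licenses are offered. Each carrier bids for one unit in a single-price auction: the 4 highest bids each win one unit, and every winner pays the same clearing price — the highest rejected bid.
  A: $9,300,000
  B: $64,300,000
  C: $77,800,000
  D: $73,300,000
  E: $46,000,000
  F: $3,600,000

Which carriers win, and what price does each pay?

C, D, B, E; each pays $9,300,000

Ordering the bids: 77,800,000 (C), 73,300,000 (D), 64,300,000 (B), 46,000,000 (E), 9,300,000 (A), 3,600,000 (F)
Top 4: C, D, B, E.
Clearing price = highest rejected bid = $9,300,000.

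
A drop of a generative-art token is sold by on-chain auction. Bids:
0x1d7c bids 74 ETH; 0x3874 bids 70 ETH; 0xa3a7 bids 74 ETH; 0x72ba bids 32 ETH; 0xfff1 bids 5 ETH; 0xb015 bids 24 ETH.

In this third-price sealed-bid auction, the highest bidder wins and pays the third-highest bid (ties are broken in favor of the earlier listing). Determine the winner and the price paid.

Third-price sealed-bid auction: the highest bidder wins and pays the third-highest bid.
Sorting bids: 74 (0x1d7c) > 74 (0xa3a7) > 70 (0x3874) > 32 (0x72ba) > 24 (0xb015) > 5 (0xfff1)
Tie at 74 ETH → 0x1d7c wins by tie-break.
0x1d7c wins; payment is bid #3 in the ranking = 70 ETH.

0x1d7c pays 70 ETH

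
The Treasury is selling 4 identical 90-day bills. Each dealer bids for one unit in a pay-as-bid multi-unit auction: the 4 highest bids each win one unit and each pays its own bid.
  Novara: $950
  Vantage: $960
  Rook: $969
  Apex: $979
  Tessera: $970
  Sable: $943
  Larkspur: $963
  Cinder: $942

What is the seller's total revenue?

Bids ranked high→low: 979 (Apex), 970 (Tessera), 969 (Rook), 963 (Larkspur), 960 (Vantage), 950 (Novara), …
Winners (4 units): Apex, Tessera, Rook, Larkspur.
Total revenue = 979 + 970 + 969 + 963 = $3,881.

Total revenue: $3,881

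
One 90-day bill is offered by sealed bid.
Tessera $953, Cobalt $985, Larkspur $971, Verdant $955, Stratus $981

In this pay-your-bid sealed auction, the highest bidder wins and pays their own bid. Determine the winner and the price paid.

Cobalt pays $985

Sorting bids: 985 (Cobalt) > 981 (Stratus) > 971 (Larkspur) > 955 (Verdant) > 953 (Tessera)
Cobalt is highest → pays own bid, $985.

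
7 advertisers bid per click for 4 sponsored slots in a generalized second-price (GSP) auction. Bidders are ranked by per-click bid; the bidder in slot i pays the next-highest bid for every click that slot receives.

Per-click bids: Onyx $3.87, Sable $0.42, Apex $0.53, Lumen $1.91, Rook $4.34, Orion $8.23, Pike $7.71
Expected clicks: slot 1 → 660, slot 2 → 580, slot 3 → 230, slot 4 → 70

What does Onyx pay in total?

Ranked by bid: $8.23 (Orion) > $7.71 (Pike) > $4.34 (Rook) > $3.87 (Onyx) > $1.91 (Lumen) > …
Onyx holds slot 4 → pays next bid $1.91 × 70 clicks = $133.70.

Onyx pays $133.70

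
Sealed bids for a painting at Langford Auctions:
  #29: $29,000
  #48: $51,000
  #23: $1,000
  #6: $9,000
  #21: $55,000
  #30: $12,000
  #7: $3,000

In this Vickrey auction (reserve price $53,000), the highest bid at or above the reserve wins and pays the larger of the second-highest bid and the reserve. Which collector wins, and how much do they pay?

#21 pays $53,000

Vickrey auction (reserve price $53,000): the highest bid at or above the reserve wins and pays the larger of the second-highest bid and the reserve.
Bids ranked: 55,000 (#21) > 51,000 (#48) > 29,000 (#29) > 12,000 (#30) > 9,000 (#6) > 3,000 (#7) > …
#21 has the top bid at or above the reserve ($55,000).
max(second-highest $51,000, reserve $53,000) = $53,000.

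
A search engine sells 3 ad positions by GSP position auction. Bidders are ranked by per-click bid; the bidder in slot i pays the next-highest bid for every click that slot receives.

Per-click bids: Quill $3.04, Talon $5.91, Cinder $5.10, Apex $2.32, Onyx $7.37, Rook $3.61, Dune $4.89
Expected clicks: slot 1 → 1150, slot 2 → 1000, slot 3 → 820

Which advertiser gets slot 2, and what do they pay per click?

Sorting advertisers: $7.37 (Onyx) > $5.91 (Talon) > $5.10 (Cinder) > $4.89 (Dune) > …
Slot 2 goes to the second-ranked bidder, Talon, who pays the next bid down: $5.10/click.

Talon; $5.10 per click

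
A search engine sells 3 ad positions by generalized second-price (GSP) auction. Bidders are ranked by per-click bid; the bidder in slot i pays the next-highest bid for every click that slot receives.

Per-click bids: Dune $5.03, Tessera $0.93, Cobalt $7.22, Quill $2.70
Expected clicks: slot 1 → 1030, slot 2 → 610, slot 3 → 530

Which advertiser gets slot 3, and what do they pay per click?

Quill; $0.93 per click

Ranked by bid: $7.22 (Cobalt) > $5.03 (Dune) > $2.70 (Quill) > $0.93 (Tessera)
Slot 3 goes to the third-ranked bidder, Quill, who pays the next bid down: $0.93/click.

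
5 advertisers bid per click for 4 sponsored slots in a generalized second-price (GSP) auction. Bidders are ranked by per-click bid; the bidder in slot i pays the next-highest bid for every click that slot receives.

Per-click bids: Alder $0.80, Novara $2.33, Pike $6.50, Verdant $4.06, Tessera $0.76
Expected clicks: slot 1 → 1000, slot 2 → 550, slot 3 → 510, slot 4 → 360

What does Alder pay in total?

Per-click bids in order: $6.50 (Pike) > $4.06 (Verdant) > $2.33 (Novara) > $0.80 (Alder) > $0.76 (Tessera)
Alder holds slot 4 → pays next bid $0.76 × 360 clicks = $273.60.

Alder pays $273.60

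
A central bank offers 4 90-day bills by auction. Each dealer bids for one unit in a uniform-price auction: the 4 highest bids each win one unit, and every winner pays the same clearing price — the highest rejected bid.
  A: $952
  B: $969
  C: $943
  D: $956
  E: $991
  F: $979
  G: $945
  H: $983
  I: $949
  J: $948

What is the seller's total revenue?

Total revenue: $3,824

Ordering the bids: 991 (E), 983 (H), 979 (F), 969 (B), 956 (D), 952 (A), …
Top 4: E, H, F, B.
Clearing price = highest rejected bid = $956.
Total revenue = 4 × $956 = $3,824.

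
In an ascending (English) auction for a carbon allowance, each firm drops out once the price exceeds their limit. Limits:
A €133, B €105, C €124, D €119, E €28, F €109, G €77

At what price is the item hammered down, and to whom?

Ascending (English) auction: the price rises until one bidder remains; the winner pays the price at which the last rival dropped out.
Sorting limits: 133 (A) > 124 (C) > 119 (D) > 109 (F) > 105 (B) > 77 (G) > …
C is the last rival to drop out, at €124; A remains and wins at that price.

A wins at €124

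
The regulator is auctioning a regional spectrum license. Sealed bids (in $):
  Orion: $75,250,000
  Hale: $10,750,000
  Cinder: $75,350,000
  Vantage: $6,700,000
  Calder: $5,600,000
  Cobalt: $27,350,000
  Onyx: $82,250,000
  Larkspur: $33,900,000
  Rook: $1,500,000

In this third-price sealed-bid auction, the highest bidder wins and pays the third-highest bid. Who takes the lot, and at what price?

Bids ranked: 82,250,000 (Onyx) > 75,350,000 (Cinder) > 75,250,000 (Orion) > 33,900,000 (Larkspur) > 27,350,000 (Cobalt) > 10,750,000 (Hale) > …
Onyx is highest; pays the third-highest bid, $75,250,000.

Onyx pays $75,250,000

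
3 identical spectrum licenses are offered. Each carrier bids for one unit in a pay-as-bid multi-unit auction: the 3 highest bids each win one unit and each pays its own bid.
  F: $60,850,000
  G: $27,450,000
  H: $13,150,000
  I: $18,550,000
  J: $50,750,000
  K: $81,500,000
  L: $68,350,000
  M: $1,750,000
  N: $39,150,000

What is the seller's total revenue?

Sorting: 81,500,000 (K), 68,350,000 (L), 60,850,000 (F), 50,750,000 (J), 39,150,000 (N), …
Top 3: K, L, F.
Total revenue = 81,500,000 + 68,350,000 + 60,850,000 = $210,700,000.

Total revenue: $210,700,000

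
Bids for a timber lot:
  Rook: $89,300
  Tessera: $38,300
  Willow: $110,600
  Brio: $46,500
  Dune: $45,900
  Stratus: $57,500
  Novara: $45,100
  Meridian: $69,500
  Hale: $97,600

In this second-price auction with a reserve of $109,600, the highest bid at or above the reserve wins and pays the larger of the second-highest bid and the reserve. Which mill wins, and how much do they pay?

Willow pays $109,600

Bids in order: 110,600 (Willow) > 97,600 (Hale) > 89,300 (Rook) > 69,500 (Meridian) > 57,500 (Stratus) > 46,500 (Brio) > …
Highest eligible bid: Willow at $110,600.
max(second-highest $97,600, reserve $109,600) = $109,600.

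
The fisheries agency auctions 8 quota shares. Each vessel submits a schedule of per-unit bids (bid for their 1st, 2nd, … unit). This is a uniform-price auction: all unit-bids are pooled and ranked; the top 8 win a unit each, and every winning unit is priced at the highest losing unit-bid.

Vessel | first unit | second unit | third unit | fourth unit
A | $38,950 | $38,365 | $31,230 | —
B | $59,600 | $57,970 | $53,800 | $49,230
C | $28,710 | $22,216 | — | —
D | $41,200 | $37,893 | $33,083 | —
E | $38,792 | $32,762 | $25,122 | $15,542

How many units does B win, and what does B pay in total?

B: 4 units, pays $151,572

All unit-bids, highest first — top 8: 59,600 (B-1), 57,970 (B-2), 53,800 (B-3), 49,230 (B-4), 41,200 (D-1), 38,950 (A-1), 38,792 (E-1), 38,365 (A-2)
First bid not allocated: $37,893.
B wins 4 unit(s) at $37,893 each.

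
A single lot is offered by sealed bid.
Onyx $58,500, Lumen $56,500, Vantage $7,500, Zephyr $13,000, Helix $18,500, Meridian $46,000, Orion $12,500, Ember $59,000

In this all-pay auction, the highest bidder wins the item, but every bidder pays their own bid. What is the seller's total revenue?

Bids in order: 59,000 (Ember) > 58,500 (Onyx) > 56,500 (Lumen) > 46,000 (Meridian) > 18,500 (Helix) > 13,000 (Zephyr) > …
Every bidder forfeits their bid regardless of winning.
Revenue = 58,500 + 56,500 + 7,500 + 13,000 + 18,500 + 46,000 + 12,500 + 59,000 = $271,500.

Total revenue: $271,500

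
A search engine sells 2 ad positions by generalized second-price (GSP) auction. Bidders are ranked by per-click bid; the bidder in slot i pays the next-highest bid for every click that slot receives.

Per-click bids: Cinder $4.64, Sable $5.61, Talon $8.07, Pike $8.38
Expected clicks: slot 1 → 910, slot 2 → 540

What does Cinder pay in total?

Sorting advertisers: $8.38 (Pike) > $8.07 (Talon) > $5.61 (Sable) > …
Cinder ranks below slot 2 → no slot, pays nothing.

Cinder pays $0.00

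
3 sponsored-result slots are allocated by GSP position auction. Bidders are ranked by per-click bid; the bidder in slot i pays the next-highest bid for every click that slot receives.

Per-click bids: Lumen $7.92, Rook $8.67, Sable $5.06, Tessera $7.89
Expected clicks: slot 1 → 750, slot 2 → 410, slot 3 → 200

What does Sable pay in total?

Ranked by bid: $8.67 (Rook) > $7.92 (Lumen) > $7.89 (Tessera) > $5.06 (Sable)
Sable ranks below slot 3 → no slot, pays nothing.

Sable pays $0.00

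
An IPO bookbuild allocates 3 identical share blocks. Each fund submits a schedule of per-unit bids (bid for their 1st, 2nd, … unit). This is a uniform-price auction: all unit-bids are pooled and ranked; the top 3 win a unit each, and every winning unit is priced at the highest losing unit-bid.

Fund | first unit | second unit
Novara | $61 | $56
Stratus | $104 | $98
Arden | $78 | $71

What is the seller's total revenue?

Merging the schedules and taking the best 3: 104 (Stratus-1), 98 (Stratus-2), 78 (Arden-1)
First bid not allocated: $71.
Allocation: Arden 1, Stratus 2. Every unit priced at $71.
Revenue = 3 × 71 = $213.

Total revenue: $213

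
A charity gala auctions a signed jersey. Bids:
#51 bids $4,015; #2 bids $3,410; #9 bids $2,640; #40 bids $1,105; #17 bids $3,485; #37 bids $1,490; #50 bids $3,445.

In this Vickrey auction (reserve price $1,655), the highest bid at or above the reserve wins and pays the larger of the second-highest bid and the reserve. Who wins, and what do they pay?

#51 pays $3,485

Sorting bids: 4,015 (#51) > 3,485 (#17) > 3,445 (#50) > 3,410 (#2) > 2,640 (#9) > 1,490 (#37) > …
Highest eligible bid: #51 at $4,015.
max(second-highest $3,485, reserve $1,655) = $3,485; the reserve does not bind.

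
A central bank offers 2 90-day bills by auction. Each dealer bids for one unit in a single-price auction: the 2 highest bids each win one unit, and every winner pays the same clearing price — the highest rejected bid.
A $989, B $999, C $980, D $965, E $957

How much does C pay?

C pays $0

Ordering the bids: 999 (B), 989 (A), 980 (C), 965 (D), …
Top 2: B, A.
Clearing price = highest rejected bid = $980.
C does not win → pays $0.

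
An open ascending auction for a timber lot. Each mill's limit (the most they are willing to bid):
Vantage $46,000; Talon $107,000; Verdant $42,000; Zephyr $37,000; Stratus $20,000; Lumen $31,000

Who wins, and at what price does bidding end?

Talon wins at $46,000

Rule: the price rises until one bidder remains; the winner pays the price at which the last rival dropped out.
Limits ranked: 107,000 (Talon) > 46,000 (Vantage) > 42,000 (Verdant) > 37,000 (Zephyr) > 31,000 (Lumen) > 20,000 (Stratus)
Bidding ends when Vantage exits at $46,000; Talon takes it.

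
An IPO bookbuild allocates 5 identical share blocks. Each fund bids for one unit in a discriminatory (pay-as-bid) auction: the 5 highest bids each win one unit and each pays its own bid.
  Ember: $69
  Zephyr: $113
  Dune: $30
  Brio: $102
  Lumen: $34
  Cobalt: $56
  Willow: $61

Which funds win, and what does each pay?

Zephyr $113, Brio $102, Ember $69, Willow $61, Cobalt $56

Bids ranked high→low: 113 (Zephyr), 102 (Brio), 69 (Ember), 61 (Willow), 56 (Cobalt), 34 (Lumen), 30 (Dune)
Winners (5 units): Zephyr, Brio, Ember, Willow, Cobalt.
Each winner pays its own bid: Zephyr $113, Brio $102, Ember $69, Willow $61, Cobalt $56.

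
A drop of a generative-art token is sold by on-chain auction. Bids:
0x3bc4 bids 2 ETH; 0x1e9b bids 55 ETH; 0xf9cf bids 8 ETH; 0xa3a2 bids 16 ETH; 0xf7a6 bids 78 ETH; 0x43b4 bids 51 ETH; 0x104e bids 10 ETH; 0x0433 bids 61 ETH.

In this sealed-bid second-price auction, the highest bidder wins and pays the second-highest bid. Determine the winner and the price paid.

Bids in order: 78 (0xf7a6) > 61 (0x0433) > 55 (0x1e9b) > 51 (0x43b4) > 16 (0xa3a2) > 10 (0x104e) > …
Second-price: 0xf7a6 pays 0x0433's bid of 61 ETH.

0xf7a6 pays 61 ETH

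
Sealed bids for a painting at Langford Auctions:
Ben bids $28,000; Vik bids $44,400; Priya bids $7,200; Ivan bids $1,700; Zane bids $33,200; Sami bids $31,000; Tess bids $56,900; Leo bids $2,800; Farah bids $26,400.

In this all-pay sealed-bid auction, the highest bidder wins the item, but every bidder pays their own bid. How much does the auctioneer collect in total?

Total revenue: $231,600

Bids ranked: 56,900 (Tess) > 44,400 (Vik) > 33,200 (Zane) > 31,000 (Sami) > 28,000 (Ben) > 26,400 (Farah) > …
Tess wins with the top bid; all bids are sunk regardless.
Every bidder forfeits their bid regardless of winning.
Revenue = 28,000 + 44,400 + 7,200 + 1,700 + 33,200 + 31,000 + 56,900 + 2,800 + 26,400 = $231,600.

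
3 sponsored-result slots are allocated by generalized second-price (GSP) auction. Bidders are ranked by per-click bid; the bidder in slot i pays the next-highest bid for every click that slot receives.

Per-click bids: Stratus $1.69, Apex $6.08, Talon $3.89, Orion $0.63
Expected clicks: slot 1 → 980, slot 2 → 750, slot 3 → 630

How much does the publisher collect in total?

Total revenue: $5476.60

Ranked by bid: $6.08 (Apex) > $3.89 (Talon) > $1.69 (Stratus) > $0.63 (Orion)
Slot 1: Apex pays $3.89 × 980 = $3812.20
Slot 2: Talon pays $1.69 × 750 = $1267.50
Slot 3: Stratus pays $0.63 × 630 = $396.90
Total = $5476.60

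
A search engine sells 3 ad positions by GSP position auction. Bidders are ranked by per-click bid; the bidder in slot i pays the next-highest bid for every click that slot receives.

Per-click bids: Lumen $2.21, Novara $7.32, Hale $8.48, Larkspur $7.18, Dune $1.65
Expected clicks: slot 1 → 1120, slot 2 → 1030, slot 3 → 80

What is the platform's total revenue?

Per-click bids in order: $8.48 (Hale) > $7.32 (Novara) > $7.18 (Larkspur) > $2.21 (Lumen) > …
Slot 1: Hale pays $7.32 × 1120 = $8198.40
Slot 2: Novara pays $7.18 × 1030 = $7395.40
Slot 3: Larkspur pays $2.21 × 80 = $176.80
Total = $15770.60

Total revenue: $15770.60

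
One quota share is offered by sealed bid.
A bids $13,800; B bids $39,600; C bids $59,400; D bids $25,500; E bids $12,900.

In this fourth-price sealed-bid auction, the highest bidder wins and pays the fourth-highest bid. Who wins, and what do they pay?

Rule: the highest bidder wins and pays the fourth-highest bid.
Bids ranked: 59,400 (C) > 39,600 (B) > 25,500 (D) > 13,800 (A) > 12,900 (E)
C is highest; pays the fourth-highest bid, $13,800.

C pays $13,800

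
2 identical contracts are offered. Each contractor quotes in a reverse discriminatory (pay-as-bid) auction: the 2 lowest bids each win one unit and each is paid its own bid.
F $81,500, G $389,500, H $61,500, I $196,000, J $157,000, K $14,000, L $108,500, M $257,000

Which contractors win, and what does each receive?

Bids ranked low→high: 14,000 (K), 61,500 (H), 81,500 (F), 108,500 (L), …
The 2 lowest are K, H.
Each winner is paid its own bid: K $14,000, H $61,500.

K $14,000, H $61,500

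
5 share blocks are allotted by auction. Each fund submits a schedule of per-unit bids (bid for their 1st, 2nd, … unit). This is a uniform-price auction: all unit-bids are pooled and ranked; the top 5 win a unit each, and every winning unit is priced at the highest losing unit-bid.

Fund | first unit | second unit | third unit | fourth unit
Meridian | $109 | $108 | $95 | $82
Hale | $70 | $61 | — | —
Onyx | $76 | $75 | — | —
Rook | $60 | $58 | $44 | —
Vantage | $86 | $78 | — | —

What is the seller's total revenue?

Total revenue: $390

All unit-bids, highest first — top 5: 109 (Meridian-1), 108 (Meridian-2), 95 (Meridian-3), 86 (Vantage-1), 82 (Meridian-4)
First bid not allocated: $78.
Allocation: Meridian 4, Vantage 1. Every unit priced at $78.
Revenue = 5 × 78 = $390.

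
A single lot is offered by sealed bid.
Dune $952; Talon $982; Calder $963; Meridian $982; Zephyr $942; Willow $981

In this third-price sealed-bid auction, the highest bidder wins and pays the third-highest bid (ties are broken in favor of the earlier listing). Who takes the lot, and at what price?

Bids in order: 982 (Talon) > 982 (Meridian) > 981 (Willow) > 963 (Calder) > 952 (Dune) > 942 (Zephyr)
Talon and Meridian tie at $982; tie-break gives it to Talon.
Talon is highest; pays the third-highest bid, $981.

Talon pays $981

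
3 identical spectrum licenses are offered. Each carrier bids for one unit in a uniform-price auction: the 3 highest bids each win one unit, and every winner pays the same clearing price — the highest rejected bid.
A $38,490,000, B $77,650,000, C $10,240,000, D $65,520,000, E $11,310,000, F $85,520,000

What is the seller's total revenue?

Total revenue: $115,470,000

Ordering the bids: 85,520,000 (F), 77,650,000 (B), 65,520,000 (D), 38,490,000 (A), 11,310,000 (E), …
Winners (3 units): F, B, D.
Highest unsuccessful bid: $38,490,000 → clearing price.
Total revenue = 3 × $38,490,000 = $115,470,000.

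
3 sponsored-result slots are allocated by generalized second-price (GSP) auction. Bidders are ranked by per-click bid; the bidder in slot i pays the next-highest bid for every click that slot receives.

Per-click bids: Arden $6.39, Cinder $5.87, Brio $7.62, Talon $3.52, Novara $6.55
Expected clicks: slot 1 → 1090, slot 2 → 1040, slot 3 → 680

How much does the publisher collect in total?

Sorting advertisers: $7.62 (Brio) > $6.55 (Novara) > $6.39 (Arden) > $5.87 (Cinder) > …
Slot 1: Brio pays $6.55 × 1090 = $7139.50
Slot 2: Novara pays $6.39 × 1040 = $6645.60
Slot 3: Arden pays $5.87 × 680 = $3991.60
Total = $17776.70

Total revenue: $17776.70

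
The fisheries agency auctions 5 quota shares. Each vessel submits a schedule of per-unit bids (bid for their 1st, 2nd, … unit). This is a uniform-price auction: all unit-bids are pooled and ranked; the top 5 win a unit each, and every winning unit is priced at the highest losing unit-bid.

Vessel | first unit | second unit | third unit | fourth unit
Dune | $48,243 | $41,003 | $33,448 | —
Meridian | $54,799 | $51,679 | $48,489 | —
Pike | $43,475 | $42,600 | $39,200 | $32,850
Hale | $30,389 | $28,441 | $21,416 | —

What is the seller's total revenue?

Total revenue: $213,000

Merging the schedules and taking the best 5: 54,799 (Meridian-1), 51,679 (Meridian-2), 48,489 (Meridian-3), 48,243 (Dune-1), 43,475 (Pike-1)
First bid not allocated: $42,600.
Allocation: Dune 1, Meridian 3, Pike 1. Every unit priced at $42,600.
Revenue = 5 × 42,600 = $213,000.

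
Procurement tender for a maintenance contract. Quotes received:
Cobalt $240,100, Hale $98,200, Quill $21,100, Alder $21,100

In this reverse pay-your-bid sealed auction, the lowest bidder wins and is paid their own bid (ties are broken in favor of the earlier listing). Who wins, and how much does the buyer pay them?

Bids ranked: 21,100 (Quill) < 21,100 (Alder) < 98,200 (Hale) < 240,100 (Cobalt)
Quill and Alder tie at $21,100; tie-break gives it to Quill.
First-price: Quill is paid what they bid, $21,100.

Quill is paid $21,100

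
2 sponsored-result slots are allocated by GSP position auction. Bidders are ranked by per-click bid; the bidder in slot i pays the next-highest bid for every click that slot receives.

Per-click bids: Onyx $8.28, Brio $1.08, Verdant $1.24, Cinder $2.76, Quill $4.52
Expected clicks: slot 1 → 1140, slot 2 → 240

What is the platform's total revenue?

Total revenue: $5815.20

Per-click bids in order: $8.28 (Onyx) > $4.52 (Quill) > $2.76 (Cinder) > …
Slot 1: Onyx pays $4.52 × 1140 = $5152.80
Slot 2: Quill pays $2.76 × 240 = $662.40
Total = $5815.20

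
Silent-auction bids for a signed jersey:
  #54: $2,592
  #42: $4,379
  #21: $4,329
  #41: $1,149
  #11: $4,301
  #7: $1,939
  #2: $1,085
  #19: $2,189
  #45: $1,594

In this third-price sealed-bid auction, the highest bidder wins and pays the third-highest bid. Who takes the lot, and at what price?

Sorting bids: 4,379 (#42) > 4,329 (#21) > 4,301 (#11) > 2,592 (#54) > 2,189 (#19) > 1,939 (#7) > …
#42 is highest; pays the third-highest bid, $4,301.

#42 pays $4,301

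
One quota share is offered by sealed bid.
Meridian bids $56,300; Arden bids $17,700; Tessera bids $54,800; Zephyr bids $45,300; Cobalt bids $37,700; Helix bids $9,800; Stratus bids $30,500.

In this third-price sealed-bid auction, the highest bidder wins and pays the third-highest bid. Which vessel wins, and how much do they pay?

Bids in order: 56,300 (Meridian) > 54,800 (Tessera) > 45,300 (Zephyr) > 37,700 (Cobalt) > 30,500 (Stratus) > 17,700 (Arden) > …
Meridian wins; payment is bid #3 in the ranking = $45,300.

Meridian pays $45,300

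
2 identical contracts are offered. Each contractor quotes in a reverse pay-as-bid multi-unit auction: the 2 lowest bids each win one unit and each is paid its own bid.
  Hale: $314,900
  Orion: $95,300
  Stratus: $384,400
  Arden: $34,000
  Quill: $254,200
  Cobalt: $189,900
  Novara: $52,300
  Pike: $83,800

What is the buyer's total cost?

Total cost: $86,300

Bids ranked low→high: 34,000 (Arden), 52,300 (Novara), 83,800 (Pike), 95,300 (Orion), …
The 2 lowest are Arden, Novara.
Total cost = 34,000 + 52,300 = $86,300.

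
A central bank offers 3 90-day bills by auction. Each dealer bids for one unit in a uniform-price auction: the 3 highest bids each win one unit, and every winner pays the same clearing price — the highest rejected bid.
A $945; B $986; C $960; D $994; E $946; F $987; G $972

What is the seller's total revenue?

Bids ranked high→low: 994 (D), 987 (F), 986 (B), 972 (G), 960 (C), …
The 3 highest are D, F, B.
Highest unsuccessful bid: $972 → clearing price.
Total revenue = 3 × $972 = $2,916.

Total revenue: $2,916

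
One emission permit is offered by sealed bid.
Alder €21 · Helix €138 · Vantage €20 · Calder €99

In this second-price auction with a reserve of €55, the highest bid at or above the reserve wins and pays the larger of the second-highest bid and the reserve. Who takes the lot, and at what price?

Bids in order: 138 (Helix) > 99 (Calder) > 21 (Alder) > 20 (Vantage)
Helix has the top bid at or above the reserve (€138).
max(second-highest €99, reserve €55) = €99; the reserve does not bind.

Helix pays €99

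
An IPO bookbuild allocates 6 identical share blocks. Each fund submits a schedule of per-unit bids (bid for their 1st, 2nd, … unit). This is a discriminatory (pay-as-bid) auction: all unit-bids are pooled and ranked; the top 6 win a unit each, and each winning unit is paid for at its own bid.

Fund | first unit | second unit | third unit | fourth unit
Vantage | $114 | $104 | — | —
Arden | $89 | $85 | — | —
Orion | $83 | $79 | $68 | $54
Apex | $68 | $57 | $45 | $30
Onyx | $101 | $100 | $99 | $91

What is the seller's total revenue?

Pooled unit-bids ranked (top 6): 114 (Vantage-1), 104 (Vantage-2), 101 (Onyx-1), 100 (Onyx-2), 99 (Onyx-3), 91 (Onyx-4)
Next rejected bid: $89 (not a price — pay-as-bid).
Each winning unit pays its own bid.
Revenue = 114 + 104 + 101 + 100 + 99 + 91 = $609.

Total revenue: $609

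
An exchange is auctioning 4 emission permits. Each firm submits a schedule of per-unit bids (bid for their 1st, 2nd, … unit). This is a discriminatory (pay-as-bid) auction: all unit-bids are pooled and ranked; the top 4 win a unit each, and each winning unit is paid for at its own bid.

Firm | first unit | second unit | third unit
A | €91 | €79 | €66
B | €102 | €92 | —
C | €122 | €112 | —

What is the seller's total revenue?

Total revenue: €428

All unit-bids, highest first — top 4: 122 (C-1), 112 (C-2), 102 (B-1), 92 (B-2)
Next rejected bid: €91 (not a price — pay-as-bid).
Each winning unit pays its own bid.
Revenue = 122 + 112 + 102 + 92 = €428.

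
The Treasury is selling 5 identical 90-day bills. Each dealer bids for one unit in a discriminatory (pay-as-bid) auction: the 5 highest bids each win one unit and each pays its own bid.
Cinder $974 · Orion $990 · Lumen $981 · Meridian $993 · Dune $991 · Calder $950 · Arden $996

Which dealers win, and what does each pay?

Arden $996, Meridian $993, Dune $991, Orion $990, Lumen $981

Ordering the bids: 996 (Arden), 993 (Meridian), 991 (Dune), 990 (Orion), 981 (Lumen), 974 (Cinder), 950 (Calder)
The 5 highest are Arden, Meridian, Dune, Orion, Lumen.
Each winner pays its own bid: Arden $996, Meridian $993, Dune $991, Orion $990, Lumen $981.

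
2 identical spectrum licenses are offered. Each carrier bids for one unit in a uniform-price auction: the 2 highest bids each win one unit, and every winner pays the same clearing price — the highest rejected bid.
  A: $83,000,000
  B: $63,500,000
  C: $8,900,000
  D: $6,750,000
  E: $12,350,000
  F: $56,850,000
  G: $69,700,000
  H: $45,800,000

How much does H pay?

H pays $0

Bids ranked high→low: 83,000,000 (A), 69,700,000 (G), 63,500,000 (B), 56,850,000 (F), …
The 2 highest are A, G.
Highest unsuccessful bid: $63,500,000 → clearing price.
H does not win → pays $0.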